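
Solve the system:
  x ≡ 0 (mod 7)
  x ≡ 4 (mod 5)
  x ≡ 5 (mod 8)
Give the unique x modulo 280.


Moduli 7, 5, 8 are pairwise coprime; by CRT there is a unique solution modulo M = 7 · 5 · 8 = 280.
Solve pairwise, accumulating the modulus:
  Start with x ≡ 0 (mod 7).
  Combine with x ≡ 4 (mod 5): since gcd(7, 5) = 1, we get a unique residue mod 35.
    Write x = 0 + 7·t and substitute into x ≡ 4 (mod 5): 7·t ≡ 4 − 0 = 4 (mod 5).
    Reduce coefficients mod 5: 2·t ≡ 4 (mod 5).
    The inverse of 2 mod 5 is 3 (since 2·3 = 6 = 1·5 + 1), so t ≡ 3·4 = 12 ≡ 2 (mod 5).
    Then x = 0 + 7·2 = 14, valid modulo lcm(7, 5) = 35: x ≡ 14 (mod 35).
  Combine with x ≡ 5 (mod 8): since gcd(35, 8) = 1, we get a unique residue mod 280.
    Write x = 14 + 35·t and substitute into x ≡ 5 (mod 8): 35·t ≡ 5 − 14 = -9 (mod 8).
    Reduce coefficients mod 8: 3·t ≡ 7 (mod 8).
    The inverse of 3 mod 8 is 3 (since 3·3 = 9 = 1·8 + 1), so t ≡ 3·7 = 21 ≡ 5 (mod 8).
    Then x = 14 + 35·5 = 189, valid modulo lcm(35, 8) = 280: x ≡ 189 (mod 280).
Verify: 189 mod 7 = 0 ✓, 189 mod 5 = 4 ✓, 189 mod 8 = 5 ✓.

x ≡ 189 (mod 280).


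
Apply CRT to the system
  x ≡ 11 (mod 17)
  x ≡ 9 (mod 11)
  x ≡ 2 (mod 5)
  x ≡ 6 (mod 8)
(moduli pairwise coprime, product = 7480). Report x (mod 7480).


Product of moduli M = 17 · 11 · 5 · 8 = 7480.
Merge one congruence at a time:
  Start: x ≡ 11 (mod 17).
  Combine with x ≡ 9 (mod 11); new modulus lcm = 187.
    Write x = 11 + 17·t and substitute into x ≡ 9 (mod 11): 17·t ≡ 9 − 11 = -2 (mod 11).
    Reduce coefficients mod 11: 6·t ≡ 9 (mod 11).
    The inverse of 6 mod 11 is 2 (since 6·2 = 12 = 1·11 + 1), so t ≡ 2·9 = 18 ≡ 7 (mod 11).
    Then x = 11 + 17·7 = 130, valid modulo lcm(17, 11) = 187: x ≡ 130 (mod 187).
  Combine with x ≡ 2 (mod 5); new modulus lcm = 935.
    Write x = 130 + 187·t and substitute into x ≡ 2 (mod 5): 187·t ≡ 2 − 130 = -128 (mod 5).
    Reduce coefficients mod 5: 2·t ≡ 2 (mod 5).
    The inverse of 2 mod 5 is 3 (since 2·3 = 6 = 1·5 + 1), so t ≡ 3·2 = 6 ≡ 1 (mod 5).
    Then x = 130 + 187·1 = 317, valid modulo lcm(187, 5) = 935: x ≡ 317 (mod 935).
  Combine with x ≡ 6 (mod 8); new modulus lcm = 7480.
    Write x = 317 + 935·t and substitute into x ≡ 6 (mod 8): 935·t ≡ 6 − 317 = -311 (mod 8).
    Reduce coefficients mod 8: 7·t ≡ 1 (mod 8).
    The inverse of 7 mod 8 is 7 (since 7·7 = 49 = 6·8 + 1), so t ≡ 7·1 = 7 ≡ 7 (mod 8).
    Then x = 317 + 935·7 = 6862, valid modulo lcm(935, 8) = 7480: x ≡ 6862 (mod 7480).
Verify against each original: 6862 mod 17 = 11, 6862 mod 11 = 9, 6862 mod 5 = 2, 6862 mod 8 = 6.

x ≡ 6862 (mod 7480).


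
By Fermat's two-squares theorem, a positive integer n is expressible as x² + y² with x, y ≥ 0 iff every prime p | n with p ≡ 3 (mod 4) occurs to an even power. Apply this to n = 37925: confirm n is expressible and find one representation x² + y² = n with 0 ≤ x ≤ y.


Step 1: Factor n = 37925 = 5^2 · 37 · 41.
Step 2: Check the mod-4 condition on each prime factor: 5 ≡ 1 (mod 4), exponent 2; 37 ≡ 1 (mod 4), exponent 1; 41 ≡ 1 (mod 4), exponent 1.
All primes ≡ 3 (mod 4) appear to even exponent (or don't appear), so by the two-squares theorem n IS expressible as a sum of two squares.
Step 3: Build a representation. Group n = k² · m with k = 5 and m = 37 · 41 = 1517 (a product of primes ≡ 1 (mod 4)); a representation of m scales to one of n via (k·x)² + (k·y)² = k²(x² + y²). Each prime p ≡ 1 (mod 4) is itself a sum of two squares; find a² by testing p − a² for a perfect square:
  37: 37 − 1² = 36 = 6² ⇒ 37 = 1² + 6².
  41: 41 − 1² = 40, 41 − 2² = 37, 41 − 3² = 32, 41 − 4² = 25 = 5² ⇒ 41 = 4² + 5².
  Combine using the Brahmagupta–Fibonacci identity (a² + b²)(c² + d²) = (ac − bd)² + (ad + bc)² = (ac + bd)² + (ad − bc)²:
  37 · 41 = 1517: from (1² + 6²)(4² + 5²), take (1·4 − 6·5, 1·5 + 6·4) = (4 − 30, 5 + 24) = (-26, 29); dropping signs (only squares matter) gives (26, 29); check 26² + 29² = 676 + 841 = 1517 ✓.
  Scale by k = 5: (5·26, 5·29) = (130, 145).
Step 4: Order so x ≤ y and verify: 130² + 145² = 16900 + 21025 = 37925 = n. ✓

n = 37925 = 130² + 145² (one valid representation with x ≤ y).


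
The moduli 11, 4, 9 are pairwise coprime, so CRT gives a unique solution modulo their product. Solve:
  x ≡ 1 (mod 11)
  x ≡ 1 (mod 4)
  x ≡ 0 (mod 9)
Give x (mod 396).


Moduli 11, 4, 9 are pairwise coprime; by CRT there is a unique solution modulo M = 11 · 4 · 9 = 396.
Solve pairwise, accumulating the modulus:
  Start with x ≡ 1 (mod 11).
  Combine with x ≡ 1 (mod 4): since gcd(11, 4) = 1, we get a unique residue mod 44.
    Write x = 1 + 11·t and substitute into x ≡ 1 (mod 4): 11·t ≡ 1 − 1 = 0 (mod 4).
    Reduce coefficients mod 4: 3·t ≡ 0 (mod 4).
    The inverse of 3 mod 4 is 3 (since 3·3 = 9 = 2·4 + 1), so t ≡ 3·0 = 0 ≡ 0 (mod 4).
    Then x = 1 + 11·0 = 1, valid modulo lcm(11, 4) = 44: x ≡ 1 (mod 44).
  Combine with x ≡ 0 (mod 9): since gcd(44, 9) = 1, we get a unique residue mod 396.
    Write x = 1 + 44·t and substitute into x ≡ 0 (mod 9): 44·t ≡ 0 − 1 = -1 (mod 9).
    Reduce coefficients mod 9: 8·t ≡ 8 (mod 9).
    The inverse of 8 mod 9 is 8 (since 8·8 = 64 = 7·9 + 1), so t ≡ 8·8 = 64 ≡ 1 (mod 9).
    Then x = 1 + 44·1 = 45, valid modulo lcm(44, 9) = 396: x ≡ 45 (mod 396).
Verify: 45 mod 11 = 1 ✓, 45 mod 4 = 1 ✓, 45 mod 9 = 0 ✓.

x ≡ 45 (mod 396).


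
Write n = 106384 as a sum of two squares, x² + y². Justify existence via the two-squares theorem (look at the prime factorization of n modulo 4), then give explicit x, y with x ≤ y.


Step 1: Factor n = 106384 = 2^4 · 61 · 109.
Step 2: Check the mod-4 condition on each prime factor: 2 = 2 (special); 61 ≡ 1 (mod 4), exponent 1; 109 ≡ 1 (mod 4), exponent 1.
All primes ≡ 3 (mod 4) appear to even exponent (or don't appear), so by the two-squares theorem n IS expressible as a sum of two squares.
Step 3: Build a representation. Group n = k² · m with k = 4 and m = 61 · 109 = 6649 (a product of primes ≡ 1 (mod 4)); a representation of m scales to one of n via (k·x)² + (k·y)² = k²(x² + y²). Each prime p ≡ 1 (mod 4) is itself a sum of two squares; find a² by testing p − a² for a perfect square:
  61: 61 − 1² = 60, 61 − 2² = 57, 61 − 3² = 52, 61 − 4² = 45, 61 − 5² = 36 = 6² ⇒ 61 = 5² + 6².
  109: 109 − 1² = 108, 109 − 2² = 105, 109 − 3² = 100 = 10² ⇒ 109 = 3² + 10².
  Combine using the Brahmagupta–Fibonacci identity (a² + b²)(c² + d²) = (ac − bd)² + (ad + bc)² = (ac + bd)² + (ad − bc)²:
  61 · 109 = 6649: from (5² + 6²)(3² + 10²), take (5·3 − 6·10, 5·10 + 6·3) = (15 − 60, 50 + 18) = (-45, 68); dropping signs (only squares matter) gives (45, 68); check 45² + 68² = 2025 + 4624 = 6649 ✓.
  Scale by k = 4: (4·45, 4·68) = (180, 272).
Step 4: Order so x ≤ y and verify: 180² + 272² = 32400 + 73984 = 106384 = n. ✓

n = 106384 = 180² + 272² (one valid representation with x ≤ y).


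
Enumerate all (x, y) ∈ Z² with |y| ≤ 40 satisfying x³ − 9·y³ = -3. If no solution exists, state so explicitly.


The equation is x³ - 9y³ = -3. For fixed y, x³ = 9·y³ − 3, so a solution requires the RHS to be a perfect cube.
Strategy: iterate y from -40 to 40, compute RHS = 9·y³ − 3, and check whether it is a (positive or negative) perfect cube.
Check small values of y:
  y = 0: RHS = -3 is not a perfect cube.
  y = 1: RHS = 6 is not a perfect cube.
  y = -1: RHS = -12 is not a perfect cube.
  y = 2: RHS = 69 is not a perfect cube.
  y = -2: RHS = -75 is not a perfect cube.
  y = 3: RHS = 240 is not a perfect cube.
  y = -3: RHS = -246 is not a perfect cube.
Continuing the search up to |y| = 40 finds no solutions either.
No (x, y) in the scanned range satisfies the equation.

No integer solutions with |y| ≤ 40.


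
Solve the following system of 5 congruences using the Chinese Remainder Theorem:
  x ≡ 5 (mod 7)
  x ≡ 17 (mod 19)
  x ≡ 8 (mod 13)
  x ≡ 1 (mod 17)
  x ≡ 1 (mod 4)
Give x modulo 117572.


Product of moduli M = 7 · 19 · 13 · 17 · 4 = 117572.
Merge one congruence at a time:
  Start: x ≡ 5 (mod 7).
  Combine with x ≡ 17 (mod 19); new modulus lcm = 133.
    Write x = 5 + 7·t and substitute into x ≡ 17 (mod 19): 7·t ≡ 17 − 5 = 12 (mod 19).
    The inverse of 7 mod 19 is 11 (since 7·11 = 77 = 4·19 + 1), so t ≡ 11·12 = 132 ≡ 18 (mod 19).
    Then x = 5 + 7·18 = 131, valid modulo lcm(7, 19) = 133: x ≡ 131 (mod 133).
  Combine with x ≡ 8 (mod 13); new modulus lcm = 1729.
    Write x = 131 + 133·t and substitute into x ≡ 8 (mod 13): 133·t ≡ 8 − 131 = -123 (mod 13).
    Reduce coefficients mod 13: 3·t ≡ 7 (mod 13).
    The inverse of 3 mod 13 is 9 (since 3·9 = 27 = 2·13 + 1), so t ≡ 9·7 = 63 ≡ 11 (mod 13).
    Then x = 131 + 133·11 = 1594, valid modulo lcm(133, 13) = 1729: x ≡ 1594 (mod 1729).
  Combine with x ≡ 1 (mod 17); new modulus lcm = 29393.
    Write x = 1594 + 1729·t and substitute into x ≡ 1 (mod 17): 1729·t ≡ 1 − 1594 = -1593 (mod 17).
    Reduce coefficients mod 17: 12·t ≡ 5 (mod 17).
    The inverse of 12 mod 17 is 10 (since 12·10 = 120 = 7·17 + 1), so t ≡ 10·5 = 50 ≡ 16 (mod 17).
    Then x = 1594 + 1729·16 = 29258, valid modulo lcm(1729, 17) = 29393: x ≡ 29258 (mod 29393).
  Combine with x ≡ 1 (mod 4); new modulus lcm = 117572.
    Write x = 29258 + 29393·t and substitute into x ≡ 1 (mod 4): 29393·t ≡ 1 − 29258 = -29257 (mod 4).
    Reduce coefficients mod 4: 1·t ≡ 3 (mod 4).
    So t ≡ 3 (mod 4).
    Then x = 29258 + 29393·3 = 117437, valid modulo lcm(29393, 4) = 117572: x ≡ 117437 (mod 117572).
Verify against each original: 117437 mod 7 = 5, 117437 mod 19 = 17, 117437 mod 13 = 8, 117437 mod 17 = 1, 117437 mod 4 = 1.

x ≡ 117437 (mod 117572).


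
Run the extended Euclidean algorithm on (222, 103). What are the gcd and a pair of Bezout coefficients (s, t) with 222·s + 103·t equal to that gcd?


Euclidean algorithm on (222, 103) — divide until remainder is 0:
  222 = 2 · 103 + 16
  103 = 6 · 16 + 7
  16 = 2 · 7 + 2
  7 = 3 · 2 + 1
  2 = 2 · 1 + 0
gcd(222, 103) = 1.
Track Bezout coefficients alongside the remainders: start with r₀ = 222 = a·1 + b·0 (s = 1, t = 0) and r₁ = 103 = a·0 + b·1 (s = 0, t = 1); each new remainder r_{k+1} = r_{k-1} − q_k·r_k inherits s_{k+1} = s_{k-1} − q_k·s_k, t_{k+1} = t_{k-1} − q_k·t_k, so r_k = a·s_k + b·t_k at every step:
  q = 2: r = 16, s = 1 − 2·0 = 1, t = 0 − 2·1 = -2  (check: 222·1 + 103·(-2) = 16)
  q = 6: r = 7, s = 0 − 6·1 = -6, t = 1 − 6·(-2) = 13  (check: 222·(-6) + 103·13 = 7)
  q = 2: r = 2, s = 1 − 2·(-6) = 13, t = -2 − 2·13 = -28  (check: 222·13 + 103·(-28) = 2)
  q = 3: r = 1, s = -6 − 3·13 = -45, t = 13 − 3·(-28) = 97  (check: 222·(-45) + 103·97 = 1)
The row with r = 1 (the gcd) gives the Bezout coefficients s = -45, t = 97.
Result: 222 · (-45) + 103 · (97) = 1.

gcd(222, 103) = 1; s = -45, t = 97 (check: 222·(-45) + 103·97 = 1).


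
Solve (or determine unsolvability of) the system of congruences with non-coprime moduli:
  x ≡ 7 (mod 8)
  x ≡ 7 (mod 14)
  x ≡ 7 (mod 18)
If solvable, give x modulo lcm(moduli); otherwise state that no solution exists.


Moduli 8, 14, 18 are not pairwise coprime, so CRT works modulo lcm(m_i) when all pairwise compatibility conditions hold.
Pairwise compatibility: gcd(m_i, m_j) must divide a_i - a_j for every pair.
Merge one congruence at a time:
  Start: x ≡ 7 (mod 8).
  Combine with x ≡ 7 (mod 14): gcd(8, 14) = 2; 7 - 7 = 0, which IS divisible by 2, so compatible.
    Write x = 7 + 8·t and substitute into x ≡ 7 (mod 14): 8·t ≡ 7 − 7 = 0 (mod 14).
    Divide the congruence (and modulus) by g = 2: 4·t ≡ 0 (mod 7).
    The inverse of 4 mod 7 is 2 (since 4·2 = 8 = 1·7 + 1), so t ≡ 2·0 = 0 ≡ 0 (mod 7).
    Then x = 7 + 8·0 = 7, valid modulo lcm(8, 14) = 56: x ≡ 7 (mod 56).
  Combine with x ≡ 7 (mod 18): gcd(56, 18) = 2; 7 - 7 = 0, which IS divisible by 2, so compatible.
    Write x = 7 + 56·t and substitute into x ≡ 7 (mod 18): 56·t ≡ 7 − 7 = 0 (mod 18).
    Divide the congruence (and modulus) by g = 2: 28·t ≡ 0 (mod 9).
    Reduce coefficients mod 9: 1·t ≡ 0 (mod 9).
    So t ≡ 0 (mod 9).
    Then x = 7 + 56·0 = 7, valid modulo lcm(56, 18) = 504: x ≡ 7 (mod 504).
Verify: 7 mod 8 = 7, 7 mod 14 = 7, 7 mod 18 = 7.

x ≡ 7 (mod 504).


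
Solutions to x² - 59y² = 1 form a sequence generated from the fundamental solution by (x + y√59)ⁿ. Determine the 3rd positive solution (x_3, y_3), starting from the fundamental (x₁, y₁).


Step 1: Find the fundamental solution (x₁, y₁) of x² - 59y² = 1.
  Expand √59 as a continued fraction. a₀ = ⌊√59⌋ = 7; iterate m_{k+1} = d_k·a_k − m_k, d_{k+1} = (59 − m_{k+1}²)/d_k, a_{k+1} = ⌊(a₀ + m_{k+1})/d_{k+1}⌋ (starting m₀ = 0, d₀ = 1), with convergents p_k = a_k·p_{k-1} + p_{k-2}, q_k = a_k·q_{k-1} + q_{k-2} (p₋₁ = 1, q₋₁ = 0):
  k = 0: a₀ = 7; p₀/q₀ = 7/1; p₀² − 59·q₀² = 49 − 59 = -10.
  k = 1: m = 7, d = 10, a = ⌊(7 + 7)/10⌋ = 1; p/q = (1·7 + 1)/(1·1 + 0) = 8/1; p² − 59·q² = 64 − 59 = 5.
  k = 2: m = 3, d = 5, a = ⌊(7 + 3)/5⌋ = 2; p/q = (2·8 + 7)/(2·1 + 1) = 23/3; p² − 59·q² = 529 − 531 = -2.
  k = 3: m = 7, d = 2, a = ⌊(7 + 7)/2⌋ = 7; p/q = (7·23 + 8)/(7·3 + 1) = 169/22; p² − 59·q² = 28561 − 28556 = 5.
  k = 4: m = 7, d = 5, a = ⌊(7 + 7)/5⌋ = 2; p/q = (2·169 + 23)/(2·22 + 3) = 361/47; p² − 59·q² = 130321 − 130331 = -10.
  k = 5: m = 3, d = 10, a = ⌊(7 + 3)/10⌋ = 1; p/q = (1·361 + 169)/(1·47 + 22) = 530/69; p² − 59·q² = 280900 − 280899 = 1.
  The first convergent with p² − 59·q² = 1 gives the fundamental solution (x₁, y₁) = (530, 69).
Step 2: Apply the recurrence (x_{n+1}, y_{n+1}) = (x₁x_n + 59y₁y_n, x₁y_n + y₁x_n) repeatedly.
  From (x_1, y_1) = (530, 69): x_2 = 530·530 + 59·69·69 = 561799; y_2 = 530·69 + 69·530 = 73140.
  From (x_2, y_2) = (561799, 73140): x_3 = 530·561799 + 59·69·73140 = 595506410; y_3 = 530·73140 + 69·561799 = 77528331.
Step 3: Verify x_3² - 59·y_3² = 354627884351088100 - 354627884351088099 = 1 (should be 1). ✓

(x_1, y_1) = (530, 69); (x_3, y_3) = (595506410, 77528331).


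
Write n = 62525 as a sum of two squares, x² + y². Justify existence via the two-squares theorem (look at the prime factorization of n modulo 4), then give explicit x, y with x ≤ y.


Step 1: Factor n = 62525 = 5^2 · 41 · 61.
Step 2: Check the mod-4 condition on each prime factor: 5 ≡ 1 (mod 4), exponent 2; 41 ≡ 1 (mod 4), exponent 1; 61 ≡ 1 (mod 4), exponent 1.
All primes ≡ 3 (mod 4) appear to even exponent (or don't appear), so by the two-squares theorem n IS expressible as a sum of two squares.
Step 3: Build a representation. Group n = k² · m with k = 5 and m = 41 · 61 = 2501 (a product of primes ≡ 1 (mod 4)); a representation of m scales to one of n via (k·x)² + (k·y)² = k²(x² + y²). Each prime p ≡ 1 (mod 4) is itself a sum of two squares; find a² by testing p − a² for a perfect square:
  41: 41 − 1² = 40, 41 − 2² = 37, 41 − 3² = 32, 41 − 4² = 25 = 5² ⇒ 41 = 4² + 5².
  61: 61 − 1² = 60, 61 − 2² = 57, 61 − 3² = 52, 61 − 4² = 45, 61 − 5² = 36 = 6² ⇒ 61 = 5² + 6².
  Combine using the Brahmagupta–Fibonacci identity (a² + b²)(c² + d²) = (ac − bd)² + (ad + bc)² = (ac + bd)² + (ad − bc)²:
  41 · 61 = 2501: from (4² + 5²)(5² + 6²), take (4·5 − 5·6, 4·6 + 5·5) = (20 − 30, 24 + 25) = (-10, 49); dropping signs (only squares matter) gives (10, 49); check 10² + 49² = 100 + 2401 = 2501 ✓.
  Scale by k = 5: (5·10, 5·49) = (50, 245).
Step 4: Order so x ≤ y and verify: 50² + 245² = 2500 + 60025 = 62525 = n. ✓

n = 62525 = 50² + 245² (one valid representation with x ≤ y).


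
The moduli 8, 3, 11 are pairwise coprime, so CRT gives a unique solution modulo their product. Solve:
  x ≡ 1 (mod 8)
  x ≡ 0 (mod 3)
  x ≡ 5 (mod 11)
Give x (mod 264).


Moduli 8, 3, 11 are pairwise coprime; by CRT there is a unique solution modulo M = 8 · 3 · 11 = 264.
Solve pairwise, accumulating the modulus:
  Start with x ≡ 1 (mod 8).
  Combine with x ≡ 0 (mod 3): since gcd(8, 3) = 1, we get a unique residue mod 24.
    Write x = 1 + 8·t and substitute into x ≡ 0 (mod 3): 8·t ≡ 0 − 1 = -1 (mod 3).
    Reduce coefficients mod 3: 2·t ≡ 2 (mod 3).
    The inverse of 2 mod 3 is 2 (since 2·2 = 4 = 1·3 + 1), so t ≡ 2·2 = 4 ≡ 1 (mod 3).
    Then x = 1 + 8·1 = 9, valid modulo lcm(8, 3) = 24: x ≡ 9 (mod 24).
  Combine with x ≡ 5 (mod 11): since gcd(24, 11) = 1, we get a unique residue mod 264.
    Write x = 9 + 24·t and substitute into x ≡ 5 (mod 11): 24·t ≡ 5 − 9 = -4 (mod 11).
    Reduce coefficients mod 11: 2·t ≡ 7 (mod 11).
    The inverse of 2 mod 11 is 6 (since 2·6 = 12 = 1·11 + 1), so t ≡ 6·7 = 42 ≡ 9 (mod 11).
    Then x = 9 + 24·9 = 225, valid modulo lcm(24, 11) = 264: x ≡ 225 (mod 264).
Verify: 225 mod 8 = 1 ✓, 225 mod 3 = 0 ✓, 225 mod 11 = 5 ✓.

x ≡ 225 (mod 264).


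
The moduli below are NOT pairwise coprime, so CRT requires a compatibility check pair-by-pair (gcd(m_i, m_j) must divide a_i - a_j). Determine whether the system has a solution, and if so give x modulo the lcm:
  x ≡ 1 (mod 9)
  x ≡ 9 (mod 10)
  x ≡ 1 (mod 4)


Moduli 9, 10, 4 are not pairwise coprime, so CRT works modulo lcm(m_i) when all pairwise compatibility conditions hold.
Pairwise compatibility: gcd(m_i, m_j) must divide a_i - a_j for every pair.
Merge one congruence at a time:
  Start: x ≡ 1 (mod 9).
  Combine with x ≡ 9 (mod 10): gcd(9, 10) = 1; 9 - 1 = 8, which IS divisible by 1, so compatible.
    Write x = 1 + 9·t and substitute into x ≡ 9 (mod 10): 9·t ≡ 9 − 1 = 8 (mod 10).
    The inverse of 9 mod 10 is 9 (since 9·9 = 81 = 8·10 + 1), so t ≡ 9·8 = 72 ≡ 2 (mod 10).
    Then x = 1 + 9·2 = 19, valid modulo lcm(9, 10) = 90: x ≡ 19 (mod 90).
  Combine with x ≡ 1 (mod 4): gcd(90, 4) = 2; 1 - 19 = -18, which IS divisible by 2, so compatible.
    Write x = 19 + 90·t and substitute into x ≡ 1 (mod 4): 90·t ≡ 1 − 19 = -18 (mod 4).
    Divide the congruence (and modulus) by g = 2: 45·t ≡ -9 (mod 2).
    Reduce coefficients mod 2: 1·t ≡ 1 (mod 2).
    So t ≡ 1 (mod 2).
    Then x = 19 + 90·1 = 109, valid modulo lcm(90, 4) = 180: x ≡ 109 (mod 180).
Verify: 109 mod 9 = 1, 109 mod 10 = 9, 109 mod 4 = 1.

x ≡ 109 (mod 180).


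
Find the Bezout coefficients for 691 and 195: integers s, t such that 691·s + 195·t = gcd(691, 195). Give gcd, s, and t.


Euclidean algorithm on (691, 195) — divide until remainder is 0:
  691 = 3 · 195 + 106
  195 = 1 · 106 + 89
  106 = 1 · 89 + 17
  89 = 5 · 17 + 4
  17 = 4 · 4 + 1
  4 = 4 · 1 + 0
gcd(691, 195) = 1.
Track Bezout coefficients alongside the remainders: start with r₀ = 691 = a·1 + b·0 (s = 1, t = 0) and r₁ = 195 = a·0 + b·1 (s = 0, t = 1); each new remainder r_{k+1} = r_{k-1} − q_k·r_k inherits s_{k+1} = s_{k-1} − q_k·s_k, t_{k+1} = t_{k-1} − q_k·t_k, so r_k = a·s_k + b·t_k at every step:
  q = 3: r = 106, s = 1 − 3·0 = 1, t = 0 − 3·1 = -3  (check: 691·1 + 195·(-3) = 106)
  q = 1: r = 89, s = 0 − 1·1 = -1, t = 1 − 1·(-3) = 4  (check: 691·(-1) + 195·4 = 89)
  q = 1: r = 17, s = 1 − 1·(-1) = 2, t = -3 − 1·4 = -7  (check: 691·2 + 195·(-7) = 17)
  q = 5: r = 4, s = -1 − 5·2 = -11, t = 4 − 5·(-7) = 39  (check: 691·(-11) + 195·39 = 4)
  q = 4: r = 1, s = 2 − 4·(-11) = 46, t = -7 − 4·39 = -163  (check: 691·46 + 195·(-163) = 1)
The row with r = 1 (the gcd) gives the Bezout coefficients s = 46, t = -163.
Result: 691 · (46) + 195 · (-163) = 1.

gcd(691, 195) = 1; s = 46, t = -163 (check: 691·46 + 195·(-163) = 1).


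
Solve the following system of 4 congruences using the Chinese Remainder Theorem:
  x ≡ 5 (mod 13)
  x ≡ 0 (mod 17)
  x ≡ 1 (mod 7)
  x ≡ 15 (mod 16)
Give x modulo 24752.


Product of moduli M = 13 · 17 · 7 · 16 = 24752.
Merge one congruence at a time:
  Start: x ≡ 5 (mod 13).
  Combine with x ≡ 0 (mod 17); new modulus lcm = 221.
    Write x = 5 + 13·t and substitute into x ≡ 0 (mod 17): 13·t ≡ 0 − 5 = -5 (mod 17).
    Reduce coefficients mod 17: 13·t ≡ 12 (mod 17).
    The inverse of 13 mod 17 is 4 (since 13·4 = 52 = 3·17 + 1), so t ≡ 4·12 = 48 ≡ 14 (mod 17).
    Then x = 5 + 13·14 = 187, valid modulo lcm(13, 17) = 221: x ≡ 187 (mod 221).
  Combine with x ≡ 1 (mod 7); new modulus lcm = 1547.
    Write x = 187 + 221·t and substitute into x ≡ 1 (mod 7): 221·t ≡ 1 − 187 = -186 (mod 7).
    Reduce coefficients mod 7: 4·t ≡ 3 (mod 7).
    The inverse of 4 mod 7 is 2 (since 4·2 = 8 = 1·7 + 1), so t ≡ 2·3 = 6 ≡ 6 (mod 7).
    Then x = 187 + 221·6 = 1513, valid modulo lcm(221, 7) = 1547: x ≡ 1513 (mod 1547).
  Combine with x ≡ 15 (mod 16); new modulus lcm = 24752.
    Write x = 1513 + 1547·t and substitute into x ≡ 15 (mod 16): 1547·t ≡ 15 − 1513 = -1498 (mod 16).
    Reduce coefficients mod 16: 11·t ≡ 6 (mod 16).
    The inverse of 11 mod 16 is 3 (since 11·3 = 33 = 2·16 + 1), so t ≡ 3·6 = 18 ≡ 2 (mod 16).
    Then x = 1513 + 1547·2 = 4607, valid modulo lcm(1547, 16) = 24752: x ≡ 4607 (mod 24752).
Verify against each original: 4607 mod 13 = 5, 4607 mod 17 = 0, 4607 mod 7 = 1, 4607 mod 16 = 15.

x ≡ 4607 (mod 24752).


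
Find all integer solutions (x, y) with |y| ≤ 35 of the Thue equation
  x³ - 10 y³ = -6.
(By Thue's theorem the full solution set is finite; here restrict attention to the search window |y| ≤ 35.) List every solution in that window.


The equation is x³ - 10y³ = -6. For fixed y, x³ = 10·y³ − 6, so a solution requires the RHS to be a perfect cube.
Strategy: iterate y from -35 to 35, compute RHS = 10·y³ − 6, and check whether it is a (positive or negative) perfect cube.
Check small values of y:
  y = 0: RHS = -6 is not a perfect cube.
  y = 1: RHS = 4 is not a perfect cube.
  y = -1: RHS = -16 is not a perfect cube.
  y = 2: RHS = 74 is not a perfect cube.
  y = -2: RHS = -86 is not a perfect cube.
  y = 3: RHS = 264 is not a perfect cube.
  y = -3: RHS = -276 is not a perfect cube.
Continuing the search up to |y| = 35 finds no solutions either.
No (x, y) in the scanned range satisfies the equation.

No integer solutions with |y| ≤ 35.


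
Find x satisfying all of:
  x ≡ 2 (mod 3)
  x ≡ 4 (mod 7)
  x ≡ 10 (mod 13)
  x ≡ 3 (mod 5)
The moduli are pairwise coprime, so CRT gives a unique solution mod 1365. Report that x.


Product of moduli M = 3 · 7 · 13 · 5 = 1365.
Merge one congruence at a time:
  Start: x ≡ 2 (mod 3).
  Combine with x ≡ 4 (mod 7); new modulus lcm = 21.
    Write x = 2 + 3·t and substitute into x ≡ 4 (mod 7): 3·t ≡ 4 − 2 = 2 (mod 7).
    The inverse of 3 mod 7 is 5 (since 3·5 = 15 = 2·7 + 1), so t ≡ 5·2 = 10 ≡ 3 (mod 7).
    Then x = 2 + 3·3 = 11, valid modulo lcm(3, 7) = 21: x ≡ 11 (mod 21).
  Combine with x ≡ 10 (mod 13); new modulus lcm = 273.
    Write x = 11 + 21·t and substitute into x ≡ 10 (mod 13): 21·t ≡ 10 − 11 = -1 (mod 13).
    Reduce coefficients mod 13: 8·t ≡ 12 (mod 13).
    The inverse of 8 mod 13 is 5 (since 8·5 = 40 = 3·13 + 1), so t ≡ 5·12 = 60 ≡ 8 (mod 13).
    Then x = 11 + 21·8 = 179, valid modulo lcm(21, 13) = 273: x ≡ 179 (mod 273).
  Combine with x ≡ 3 (mod 5); new modulus lcm = 1365.
    Write x = 179 + 273·t and substitute into x ≡ 3 (mod 5): 273·t ≡ 3 − 179 = -176 (mod 5).
    Reduce coefficients mod 5: 3·t ≡ 4 (mod 5).
    The inverse of 3 mod 5 is 2 (since 3·2 = 6 = 1·5 + 1), so t ≡ 2·4 = 8 ≡ 3 (mod 5).
    Then x = 179 + 273·3 = 998, valid modulo lcm(273, 5) = 1365: x ≡ 998 (mod 1365).
Verify against each original: 998 mod 3 = 2, 998 mod 7 = 4, 998 mod 13 = 10, 998 mod 5 = 3.

x ≡ 998 (mod 1365).


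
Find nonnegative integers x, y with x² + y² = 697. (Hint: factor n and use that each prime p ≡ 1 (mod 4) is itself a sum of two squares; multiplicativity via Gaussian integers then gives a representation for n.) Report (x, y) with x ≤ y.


Step 1: Factor n = 697 = 17 · 41.
Step 2: Check the mod-4 condition on each prime factor: 17 ≡ 1 (mod 4), exponent 1; 41 ≡ 1 (mod 4), exponent 1.
All primes ≡ 3 (mod 4) appear to even exponent (or don't appear), so by the two-squares theorem n IS expressible as a sum of two squares.
Step 3: Build a representation. Here n = 17 · 41 is a product of primes ≡ 1 (mod 4). Each prime p ≡ 1 (mod 4) is itself a sum of two squares; find a² by testing p − a² for a perfect square:
  17: 17 − 1² = 16 = 4² ⇒ 17 = 1² + 4².
  41: 41 − 1² = 40, 41 − 2² = 37, 41 − 3² = 32, 41 − 4² = 25 = 5² ⇒ 41 = 4² + 5².
  Combine using the Brahmagupta–Fibonacci identity (a² + b²)(c² + d²) = (ac − bd)² + (ad + bc)² = (ac + bd)² + (ad − bc)²:
  17 · 41 = 697: from (1² + 4²)(4² + 5²), take (1·4 − 4·5, 1·5 + 4·4) = (4 − 20, 5 + 16) = (-16, 21); dropping signs (only squares matter) gives (16, 21); check 16² + 21² = 256 + 441 = 697 ✓.
Step 4: Order so x ≤ y and verify: 16² + 21² = 256 + 441 = 697 = n. ✓

n = 697 = 16² + 21² (one valid representation with x ≤ y).


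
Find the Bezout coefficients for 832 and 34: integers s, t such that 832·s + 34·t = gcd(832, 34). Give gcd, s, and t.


Euclidean algorithm on (832, 34) — divide until remainder is 0:
  832 = 24 · 34 + 16
  34 = 2 · 16 + 2
  16 = 8 · 2 + 0
gcd(832, 34) = 2.
Track Bezout coefficients alongside the remainders: start with r₀ = 832 = a·1 + b·0 (s = 1, t = 0) and r₁ = 34 = a·0 + b·1 (s = 0, t = 1); each new remainder r_{k+1} = r_{k-1} − q_k·r_k inherits s_{k+1} = s_{k-1} − q_k·s_k, t_{k+1} = t_{k-1} − q_k·t_k, so r_k = a·s_k + b·t_k at every step:
  q = 24: r = 16, s = 1 − 24·0 = 1, t = 0 − 24·1 = -24  (check: 832·1 + 34·(-24) = 16)
  q = 2: r = 2, s = 0 − 2·1 = -2, t = 1 − 2·(-24) = 49  (check: 832·(-2) + 34·49 = 2)
The row with r = 2 (the gcd) gives the Bezout coefficients s = -2, t = 49.
Result: 832 · (-2) + 34 · (49) = 2.

gcd(832, 34) = 2; s = -2, t = 49 (check: 832·(-2) + 34·49 = 2).


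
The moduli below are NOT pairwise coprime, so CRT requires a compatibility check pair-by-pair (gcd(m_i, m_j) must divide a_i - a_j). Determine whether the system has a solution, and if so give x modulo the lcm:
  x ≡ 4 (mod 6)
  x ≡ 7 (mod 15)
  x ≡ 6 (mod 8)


Moduli 6, 15, 8 are not pairwise coprime, so CRT works modulo lcm(m_i) when all pairwise compatibility conditions hold.
Pairwise compatibility: gcd(m_i, m_j) must divide a_i - a_j for every pair.
Merge one congruence at a time:
  Start: x ≡ 4 (mod 6).
  Combine with x ≡ 7 (mod 15): gcd(6, 15) = 3; 7 - 4 = 3, which IS divisible by 3, so compatible.
    Write x = 4 + 6·t and substitute into x ≡ 7 (mod 15): 6·t ≡ 7 − 4 = 3 (mod 15).
    Divide the congruence (and modulus) by g = 3: 2·t ≡ 1 (mod 5).
    The inverse of 2 mod 5 is 3 (since 2·3 = 6 = 1·5 + 1), so t ≡ 3·1 = 3 ≡ 3 (mod 5).
    Then x = 4 + 6·3 = 22, valid modulo lcm(6, 15) = 30: x ≡ 22 (mod 30).
  Combine with x ≡ 6 (mod 8): gcd(30, 8) = 2; 6 - 22 = -16, which IS divisible by 2, so compatible.
    Write x = 22 + 30·t and substitute into x ≡ 6 (mod 8): 30·t ≡ 6 − 22 = -16 (mod 8).
    Divide the congruence (and modulus) by g = 2: 15·t ≡ -8 (mod 4).
    Reduce coefficients mod 4: 3·t ≡ 0 (mod 4).
    The inverse of 3 mod 4 is 3 (since 3·3 = 9 = 2·4 + 1), so t ≡ 3·0 = 0 ≡ 0 (mod 4).
    Then x = 22 + 30·0 = 22, valid modulo lcm(30, 8) = 120: x ≡ 22 (mod 120).
Verify: 22 mod 6 = 4, 22 mod 15 = 7, 22 mod 8 = 6.

x ≡ 22 (mod 120).


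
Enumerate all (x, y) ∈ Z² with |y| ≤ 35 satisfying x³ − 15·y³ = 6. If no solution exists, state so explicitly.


The equation is x³ - 15y³ = 6. For fixed y, x³ = 15·y³ + 6, so a solution requires the RHS to be a perfect cube.
Strategy: iterate y from -35 to 35, compute RHS = 15·y³ + 6, and check whether it is a (positive or negative) perfect cube.
Check small values of y:
  y = 0: RHS = 6 is not a perfect cube.
  y = 1: RHS = 21 is not a perfect cube.
  y = -1: RHS = -9 is not a perfect cube.
  y = 2: RHS = 126 is not a perfect cube.
  y = -2: RHS = -114 is not a perfect cube.
  y = 3: RHS = 411 is not a perfect cube.
  y = -3: RHS = -399 is not a perfect cube.
Continuing the search up to |y| = 35 finds no solutions either.
No (x, y) in the scanned range satisfies the equation.

No integer solutions with |y| ≤ 35.


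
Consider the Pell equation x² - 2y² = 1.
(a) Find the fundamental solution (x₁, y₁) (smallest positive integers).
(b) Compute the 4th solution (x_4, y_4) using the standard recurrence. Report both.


Step 1: Find the fundamental solution (x₁, y₁) of x² - 2y² = 1.
  Expand √2 as a continued fraction. a₀ = ⌊√2⌋ = 1; iterate m_{k+1} = d_k·a_k − m_k, d_{k+1} = (2 − m_{k+1}²)/d_k, a_{k+1} = ⌊(a₀ + m_{k+1})/d_{k+1}⌋ (starting m₀ = 0, d₀ = 1), with convergents p_k = a_k·p_{k-1} + p_{k-2}, q_k = a_k·q_{k-1} + q_{k-2} (p₋₁ = 1, q₋₁ = 0):
  k = 0: a₀ = 1; p₀/q₀ = 1/1; p₀² − 2·q₀² = 1 − 2 = -1.
  k = 1: m = 1, d = 1, a = ⌊(1 + 1)/1⌋ = 2; p/q = (2·1 + 1)/(2·1 + 0) = 3/2; p² − 2·q² = 9 − 8 = 1.
  The first convergent with p² − 2·q² = 1 gives the fundamental solution (x₁, y₁) = (3, 2).
Step 2: Apply the recurrence (x_{n+1}, y_{n+1}) = (x₁x_n + 2y₁y_n, x₁y_n + y₁x_n) repeatedly.
  From (x_1, y_1) = (3, 2): x_2 = 3·3 + 2·2·2 = 17; y_2 = 3·2 + 2·3 = 12.
  From (x_2, y_2) = (17, 12): x_3 = 3·17 + 2·2·12 = 99; y_3 = 3·12 + 2·17 = 70.
  From (x_3, y_3) = (99, 70): x_4 = 3·99 + 2·2·70 = 577; y_4 = 3·70 + 2·99 = 408.
Step 3: Verify x_4² - 2·y_4² = 332929 - 332928 = 1 (should be 1). ✓

(x_1, y_1) = (3, 2); (x_4, y_4) = (577, 408).


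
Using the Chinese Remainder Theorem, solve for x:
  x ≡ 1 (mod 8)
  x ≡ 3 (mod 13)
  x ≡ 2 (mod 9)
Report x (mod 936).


Moduli 8, 13, 9 are pairwise coprime; by CRT there is a unique solution modulo M = 8 · 13 · 9 = 936.
Solve pairwise, accumulating the modulus:
  Start with x ≡ 1 (mod 8).
  Combine with x ≡ 3 (mod 13): since gcd(8, 13) = 1, we get a unique residue mod 104.
    Write x = 1 + 8·t and substitute into x ≡ 3 (mod 13): 8·t ≡ 3 − 1 = 2 (mod 13).
    The inverse of 8 mod 13 is 5 (since 8·5 = 40 = 3·13 + 1), so t ≡ 5·2 = 10 ≡ 10 (mod 13).
    Then x = 1 + 8·10 = 81, valid modulo lcm(8, 13) = 104: x ≡ 81 (mod 104).
  Combine with x ≡ 2 (mod 9): since gcd(104, 9) = 1, we get a unique residue mod 936.
    Write x = 81 + 104·t and substitute into x ≡ 2 (mod 9): 104·t ≡ 2 − 81 = -79 (mod 9).
    Reduce coefficients mod 9: 5·t ≡ 2 (mod 9).
    The inverse of 5 mod 9 is 2 (since 5·2 = 10 = 1·9 + 1), so t ≡ 2·2 = 4 ≡ 4 (mod 9).
    Then x = 81 + 104·4 = 497, valid modulo lcm(104, 9) = 936: x ≡ 497 (mod 936).
Verify: 497 mod 8 = 1 ✓, 497 mod 13 = 3 ✓, 497 mod 9 = 2 ✓.

x ≡ 497 (mod 936).


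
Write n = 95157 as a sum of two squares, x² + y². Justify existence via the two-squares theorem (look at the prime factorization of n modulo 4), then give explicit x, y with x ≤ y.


Step 1: Factor n = 95157 = 3^2 · 97 · 109.
Step 2: Check the mod-4 condition on each prime factor: 3 ≡ 3 (mod 4), exponent 2 (must be even); 97 ≡ 1 (mod 4), exponent 1; 109 ≡ 1 (mod 4), exponent 1.
All primes ≡ 3 (mod 4) appear to even exponent (or don't appear), so by the two-squares theorem n IS expressible as a sum of two squares.
Step 3: Build a representation. Group n = k² · m with k = 3 and m = 97 · 109 = 10573 (a product of primes ≡ 1 (mod 4)); a representation of m scales to one of n via (k·x)² + (k·y)² = k²(x² + y²). Each prime p ≡ 1 (mod 4) is itself a sum of two squares; find a² by testing p − a² for a perfect square:
  97: 97 − 1² = 96, 97 − 2² = 93, 97 − 3² = 88, 97 − 4² = 81 = 9² ⇒ 97 = 4² + 9².
  109: 109 − 1² = 108, 109 − 2² = 105, 109 − 3² = 100 = 10² ⇒ 109 = 3² + 10².
  Combine using the Brahmagupta–Fibonacci identity (a² + b²)(c² + d²) = (ac − bd)² + (ad + bc)² = (ac + bd)² + (ad − bc)²:
  97 · 109 = 10573: from (4² + 9²)(3² + 10²), take (4·3 − 9·10, 4·10 + 9·3) = (12 − 90, 40 + 27) = (-78, 67); dropping signs (only squares matter) gives (78, 67); check 78² + 67² = 6084 + 4489 = 10573 ✓.
  Scale by k = 3: (3·78, 3·67) = (234, 201).
Step 4: Order so x ≤ y and verify: 201² + 234² = 40401 + 54756 = 95157 = n. ✓

n = 95157 = 201² + 234² (one valid representation with x ≤ y).


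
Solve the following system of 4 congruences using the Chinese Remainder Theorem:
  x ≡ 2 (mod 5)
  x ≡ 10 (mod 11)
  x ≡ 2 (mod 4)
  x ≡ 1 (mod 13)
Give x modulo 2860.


Product of moduli M = 5 · 11 · 4 · 13 = 2860.
Merge one congruence at a time:
  Start: x ≡ 2 (mod 5).
  Combine with x ≡ 10 (mod 11); new modulus lcm = 55.
    Write x = 2 + 5·t and substitute into x ≡ 10 (mod 11): 5·t ≡ 10 − 2 = 8 (mod 11).
    The inverse of 5 mod 11 is 9 (since 5·9 = 45 = 4·11 + 1), so t ≡ 9·8 = 72 ≡ 6 (mod 11).
    Then x = 2 + 5·6 = 32, valid modulo lcm(5, 11) = 55: x ≡ 32 (mod 55).
  Combine with x ≡ 2 (mod 4); new modulus lcm = 220.
    Write x = 32 + 55·t and substitute into x ≡ 2 (mod 4): 55·t ≡ 2 − 32 = -30 (mod 4).
    Reduce coefficients mod 4: 3·t ≡ 2 (mod 4).
    The inverse of 3 mod 4 is 3 (since 3·3 = 9 = 2·4 + 1), so t ≡ 3·2 = 6 ≡ 2 (mod 4).
    Then x = 32 + 55·2 = 142, valid modulo lcm(55, 4) = 220: x ≡ 142 (mod 220).
  Combine with x ≡ 1 (mod 13); new modulus lcm = 2860.
    Write x = 142 + 220·t and substitute into x ≡ 1 (mod 13): 220·t ≡ 1 − 142 = -141 (mod 13).
    Reduce coefficients mod 13: 12·t ≡ 2 (mod 13).
    The inverse of 12 mod 13 is 12 (since 12·12 = 144 = 11·13 + 1), so t ≡ 12·2 = 24 ≡ 11 (mod 13).
    Then x = 142 + 220·11 = 2562, valid modulo lcm(220, 13) = 2860: x ≡ 2562 (mod 2860).
Verify against each original: 2562 mod 5 = 2, 2562 mod 11 = 10, 2562 mod 4 = 2, 2562 mod 13 = 1.

x ≡ 2562 (mod 2860).


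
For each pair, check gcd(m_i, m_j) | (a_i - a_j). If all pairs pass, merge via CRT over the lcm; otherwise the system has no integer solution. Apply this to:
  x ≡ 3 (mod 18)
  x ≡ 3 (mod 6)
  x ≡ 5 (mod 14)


Moduli 18, 6, 14 are not pairwise coprime, so CRT works modulo lcm(m_i) when all pairwise compatibility conditions hold.
Pairwise compatibility: gcd(m_i, m_j) must divide a_i - a_j for every pair.
Merge one congruence at a time:
  Start: x ≡ 3 (mod 18).
  Combine with x ≡ 3 (mod 6): gcd(18, 6) = 6; 3 - 3 = 0, which IS divisible by 6, so compatible.
    Write x = 3 + 18·t and substitute into x ≡ 3 (mod 6): 18·t ≡ 3 − 3 = 0 (mod 6).
    Divide the congruence (and modulus) by g = 6: 3·t ≡ 0 (mod 1).
    Modulo 1 every t works; take t = 0.
    Then x = 3 + 18·0 = 3, valid modulo lcm(18, 6) = 18: x ≡ 3 (mod 18).
  Combine with x ≡ 5 (mod 14): gcd(18, 14) = 2; 5 - 3 = 2, which IS divisible by 2, so compatible.
    Write x = 3 + 18·t and substitute into x ≡ 5 (mod 14): 18·t ≡ 5 − 3 = 2 (mod 14).
    Divide the congruence (and modulus) by g = 2: 9·t ≡ 1 (mod 7).
    Reduce coefficients mod 7: 2·t ≡ 1 (mod 7).
    The inverse of 2 mod 7 is 4 (since 2·4 = 8 = 1·7 + 1), so t ≡ 4·1 = 4 ≡ 4 (mod 7).
    Then x = 3 + 18·4 = 75, valid modulo lcm(18, 14) = 126: x ≡ 75 (mod 126).
Verify: 75 mod 18 = 3, 75 mod 6 = 3, 75 mod 14 = 5.

x ≡ 75 (mod 126).


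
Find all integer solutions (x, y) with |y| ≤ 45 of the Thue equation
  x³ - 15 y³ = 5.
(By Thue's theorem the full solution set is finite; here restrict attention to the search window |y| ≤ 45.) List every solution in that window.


The equation is x³ - 15y³ = 5. For fixed y, x³ = 15·y³ + 5, so a solution requires the RHS to be a perfect cube.
Strategy: iterate y from -45 to 45, compute RHS = 15·y³ + 5, and check whether it is a (positive or negative) perfect cube.
Check small values of y:
  y = 0: RHS = 5 is not a perfect cube.
  y = 1: RHS = 20 is not a perfect cube.
  y = -1: RHS = -10 is not a perfect cube.
  y = 2: RHS = 125 = (5)³ ⇒ x = 5 works.
  y = -2: RHS = -115 is not a perfect cube.
  y = 3: RHS = 410 is not a perfect cube.
  y = -3: RHS = -400 is not a perfect cube.
Continuing the search up to |y| = 45 finds no further solutions beyond those listed.
Collected solutions: (5, 2).

Solutions (with |y| ≤ 45): (5, 2).


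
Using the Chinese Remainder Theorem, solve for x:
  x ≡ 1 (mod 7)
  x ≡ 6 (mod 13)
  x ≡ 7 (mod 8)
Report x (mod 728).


Moduli 7, 13, 8 are pairwise coprime; by CRT there is a unique solution modulo M = 7 · 13 · 8 = 728.
Solve pairwise, accumulating the modulus:
  Start with x ≡ 1 (mod 7).
  Combine with x ≡ 6 (mod 13): since gcd(7, 13) = 1, we get a unique residue mod 91.
    Write x = 1 + 7·t and substitute into x ≡ 6 (mod 13): 7·t ≡ 6 − 1 = 5 (mod 13).
    The inverse of 7 mod 13 is 2 (since 7·2 = 14 = 1·13 + 1), so t ≡ 2·5 = 10 ≡ 10 (mod 13).
    Then x = 1 + 7·10 = 71, valid modulo lcm(7, 13) = 91: x ≡ 71 (mod 91).
  Combine with x ≡ 7 (mod 8): since gcd(91, 8) = 1, we get a unique residue mod 728.
    Write x = 71 + 91·t and substitute into x ≡ 7 (mod 8): 91·t ≡ 7 − 71 = -64 (mod 8).
    Reduce coefficients mod 8: 3·t ≡ 0 (mod 8).
    The inverse of 3 mod 8 is 3 (since 3·3 = 9 = 1·8 + 1), so t ≡ 3·0 = 0 ≡ 0 (mod 8).
    Then x = 71 + 91·0 = 71, valid modulo lcm(91, 8) = 728: x ≡ 71 (mod 728).
Verify: 71 mod 7 = 1 ✓, 71 mod 13 = 6 ✓, 71 mod 8 = 7 ✓.

x ≡ 71 (mod 728).


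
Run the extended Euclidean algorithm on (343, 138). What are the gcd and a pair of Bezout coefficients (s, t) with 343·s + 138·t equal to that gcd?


Euclidean algorithm on (343, 138) — divide until remainder is 0:
  343 = 2 · 138 + 67
  138 = 2 · 67 + 4
  67 = 16 · 4 + 3
  4 = 1 · 3 + 1
  3 = 3 · 1 + 0
gcd(343, 138) = 1.
Track Bezout coefficients alongside the remainders: start with r₀ = 343 = a·1 + b·0 (s = 1, t = 0) and r₁ = 138 = a·0 + b·1 (s = 0, t = 1); each new remainder r_{k+1} = r_{k-1} − q_k·r_k inherits s_{k+1} = s_{k-1} − q_k·s_k, t_{k+1} = t_{k-1} − q_k·t_k, so r_k = a·s_k + b·t_k at every step:
  q = 2: r = 67, s = 1 − 2·0 = 1, t = 0 − 2·1 = -2  (check: 343·1 + 138·(-2) = 67)
  q = 2: r = 4, s = 0 − 2·1 = -2, t = 1 − 2·(-2) = 5  (check: 343·(-2) + 138·5 = 4)
  q = 16: r = 3, s = 1 − 16·(-2) = 33, t = -2 − 16·5 = -82  (check: 343·33 + 138·(-82) = 3)
  q = 1: r = 1, s = -2 − 1·33 = -35, t = 5 − 1·(-82) = 87  (check: 343·(-35) + 138·87 = 1)
The row with r = 1 (the gcd) gives the Bezout coefficients s = -35, t = 87.
Result: 343 · (-35) + 138 · (87) = 1.

gcd(343, 138) = 1; s = -35, t = 87 (check: 343·(-35) + 138·87 = 1).


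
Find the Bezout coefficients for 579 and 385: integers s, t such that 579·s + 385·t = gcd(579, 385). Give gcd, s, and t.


Euclidean algorithm on (579, 385) — divide until remainder is 0:
  579 = 1 · 385 + 194
  385 = 1 · 194 + 191
  194 = 1 · 191 + 3
  191 = 63 · 3 + 2
  3 = 1 · 2 + 1
  2 = 2 · 1 + 0
gcd(579, 385) = 1.
Track Bezout coefficients alongside the remainders: start with r₀ = 579 = a·1 + b·0 (s = 1, t = 0) and r₁ = 385 = a·0 + b·1 (s = 0, t = 1); each new remainder r_{k+1} = r_{k-1} − q_k·r_k inherits s_{k+1} = s_{k-1} − q_k·s_k, t_{k+1} = t_{k-1} − q_k·t_k, so r_k = a·s_k + b·t_k at every step:
  q = 1: r = 194, s = 1 − 1·0 = 1, t = 0 − 1·1 = -1  (check: 579·1 + 385·(-1) = 194)
  q = 1: r = 191, s = 0 − 1·1 = -1, t = 1 − 1·(-1) = 2  (check: 579·(-1) + 385·2 = 191)
  q = 1: r = 3, s = 1 − 1·(-1) = 2, t = -1 − 1·2 = -3  (check: 579·2 + 385·(-3) = 3)
  q = 63: r = 2, s = -1 − 63·2 = -127, t = 2 − 63·(-3) = 191  (check: 579·(-127) + 385·191 = 2)
  q = 1: r = 1, s = 2 − 1·(-127) = 129, t = -3 − 1·191 = -194  (check: 579·129 + 385·(-194) = 1)
The row with r = 1 (the gcd) gives the Bezout coefficients s = 129, t = -194.
Result: 579 · (129) + 385 · (-194) = 1.

gcd(579, 385) = 1; s = 129, t = -194 (check: 579·129 + 385·(-194) = 1).
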